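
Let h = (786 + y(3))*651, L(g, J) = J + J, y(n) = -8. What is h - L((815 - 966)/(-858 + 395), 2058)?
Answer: 502362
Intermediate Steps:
L(g, J) = 2*J
h = 506478 (h = (786 - 8)*651 = 778*651 = 506478)
h - L((815 - 966)/(-858 + 395), 2058) = 506478 - 2*2058 = 506478 - 1*4116 = 506478 - 4116 = 502362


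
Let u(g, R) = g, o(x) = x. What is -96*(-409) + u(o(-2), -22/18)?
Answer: 39262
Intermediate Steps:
-96*(-409) + u(o(-2), -22/18) = -96*(-409) - 2 = 39264 - 2 = 39262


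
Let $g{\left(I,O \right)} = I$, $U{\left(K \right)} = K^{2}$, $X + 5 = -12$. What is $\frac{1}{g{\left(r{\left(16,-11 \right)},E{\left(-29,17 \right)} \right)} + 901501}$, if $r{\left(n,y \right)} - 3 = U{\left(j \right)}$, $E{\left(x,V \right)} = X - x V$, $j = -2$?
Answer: $\frac{1}{901508} \approx 1.1093 \cdot 10^{-6}$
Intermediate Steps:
$X = -17$ ($X = -5 - 12 = -17$)
$E{\left(x,V \right)} = -17 - V x$ ($E{\left(x,V \right)} = -17 - x V = -17 - V x$)
$r{\left(n,y \right)} = 7$ ($r{\left(n,y \right)} = 3 + \left(-2\right)^{2} = 3 + 4 = 7$)
$\frac{1}{g{\left(r{\left(16,-11 \right)},E{\left(-29,17 \right)} \right)} + 901501} = \frac{1}{7 + 901501} = \frac{1}{901508}$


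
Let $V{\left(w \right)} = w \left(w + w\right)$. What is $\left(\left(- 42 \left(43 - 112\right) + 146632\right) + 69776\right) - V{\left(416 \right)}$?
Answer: $-126806$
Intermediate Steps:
$V{\left(w \right)} = 2 w^{2}$ ($V{\left(w \right)} = w 2 w = 2 w^{2}$)
$\left(\left(- 42 \left(43 - 112\right) + 146632\right) + 69776\right) - V{\left(416 \right)} = \left(\left(- 42 \left(43 - 112\right) + 146632\right) + 69776\right) - 2 \cdot 416^{2} = \left(\left(\left(-42\right) \left(-69\right) + 146632\right) + 69776\right) - 2 \cdot 173056 = \left(\left(2898 + 146632\right) + 69776\right) - 346112 = \left(149530 + 69776\right) - 346112 = 219306 - 346112 = -126806$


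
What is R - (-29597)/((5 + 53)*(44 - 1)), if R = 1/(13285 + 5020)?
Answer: 541775579/45652670 ≈ 11.867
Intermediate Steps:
R = 1/18305 ≈ 5.4630e-5
R - (-29597)/((5 + 53)*(44 - 1)) = 1/18305 - (-29597)/((5 + 53)*(44 - 1)) = 1/18305 - (-29597)/(58*43) = 1/18305 - (-29597)/2494 = 1/18305 - 1*(-29597/2494) = 1/18305 + 29597/2494 = 541775579/45652670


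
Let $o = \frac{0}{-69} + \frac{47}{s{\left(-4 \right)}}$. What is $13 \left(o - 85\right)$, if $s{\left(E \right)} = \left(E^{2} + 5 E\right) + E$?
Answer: $- \frac{9451}{8} \approx -1181.4$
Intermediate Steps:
$s{\left(E \right)} = E^{2} + 6 E$
$o = - \frac{47}{8}$ ($o = \frac{0}{-69} + \frac{47}{\left(-4\right) \left(6 - 4\right)} = 0 \left(- \frac{1}{69}\right) + \frac{47}{\left(-4\right) 2} = 0 + \frac{47}{-8} = 0 + 47 \left(- \frac{1}{8}\right) = 0 - \frac{47}{8} = - \frac{47}{8} \approx -5.875$)
$13 \left(o - 85\right) = 13 \left(- \frac{47}{8} - 85\right) = 13 \left(- \frac{727}{8}\right) = - \frac{9451}{8}$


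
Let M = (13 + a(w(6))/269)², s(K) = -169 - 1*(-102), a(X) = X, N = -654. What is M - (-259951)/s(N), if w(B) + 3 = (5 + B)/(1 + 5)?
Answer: -647694623321/174534732 ≈ -3711.0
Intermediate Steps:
w(B) = -13/6 + B/6 (w(B) = -3 + (5 + B)/(1 + 5) = -3 + (5 + B)/6 = -3 + (5 + B)*(⅙) = -3 + (⅚ + B/6) = -13/6 + B/6)
s(K) = -67 (s(K) = -169 + 102 = -67)
M = 439950625/2604996 (M = (13 + (-13/6 + (⅙)*6)/269)² = (13 + (-13/6 + 1)*(1/269))² = (13 - 7/6*1/269)² = (13 - 7/1614)² = (20975/1614)² = 439950625/2604996 ≈ 168.89)
M - (-259951)/s(N) = 439950625/2604996 - (-259951)/(-67) = 439950625/2604996 - (-259951)*(-1)/67 = 439950625/2604996 - 1*259951/67 = 439950625/2604996 - 259951/67 = -647694623321/174534732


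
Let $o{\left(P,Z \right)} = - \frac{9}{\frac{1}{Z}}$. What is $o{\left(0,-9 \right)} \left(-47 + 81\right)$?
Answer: $2754$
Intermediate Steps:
$o{\left(P,Z \right)} = - 9 Z$
$o{\left(0,-9 \right)} \left(-47 + 81\right) = \left(-9\right) \left(-9\right) \left(-47 + 81\right) = 81 \cdot 34 = 2754$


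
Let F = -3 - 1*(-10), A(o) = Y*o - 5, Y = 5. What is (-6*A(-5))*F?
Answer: 1260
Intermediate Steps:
A(o) = -5 + 5*o (A(o) = 5*o - 5 = -5 + 5*o)
F = 7 (F = -3 + 10 = 7)
(-6*A(-5))*F = -6*(-5 + 5*(-5))*7 = -6*(-5 - 25)*7 = -6*(-30)*7 = 180*7 = 1260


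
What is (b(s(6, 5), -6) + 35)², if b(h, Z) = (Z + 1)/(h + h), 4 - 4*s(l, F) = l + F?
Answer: 65025/49 ≈ 1327.0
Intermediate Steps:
s(l, F) = 1 - F/4 - l/4 (s(l, F) = 1 - (l + F)/4 = 1 - (F + l)/4 = 1 + (-F/4 - l/4) = 1 - F/4 - l/4)
b(h, Z) = (1 + Z)/(2*h) (b(h, Z) = (1 + Z)/((2*h)) = (1 + Z)*(1/(2*h)) = (1 + Z)/(2*h))
(b(s(6, 5), -6) + 35)² = ((1 - 6)/(2*(1 - ¼*5 - ¼*6)) + 35)² = ((½)*(-5)/(1 - 5/4 - 3/2) + 35)² = ((½)*(-5)/(-7/4) + 35)² = ((½)*(-4/7)*(-5) + 35)² = (10/7 + 35)² = (255/7)² = 65025/49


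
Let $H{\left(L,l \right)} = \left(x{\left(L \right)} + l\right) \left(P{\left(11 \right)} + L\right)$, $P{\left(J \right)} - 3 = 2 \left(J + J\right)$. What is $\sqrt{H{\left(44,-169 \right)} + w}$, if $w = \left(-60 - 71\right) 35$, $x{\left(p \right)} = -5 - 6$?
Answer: $i \sqrt{20965} \approx 144.79 i$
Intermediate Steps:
$x{\left(p \right)} = -11$ ($x{\left(p \right)} = -5 - 6 = -11$)
$P{\left(J \right)} = 3 + 4 J$ ($P{\left(J \right)} = 3 + 2 \left(J + J\right) = 3 + 2 \cdot 2 J = 3 + 4 J$)
$w = -4585$ ($w = \left(-131\right) 35 = -4585$)
$H{\left(L,l \right)} = \left(-11 + l\right) \left(47 + L\right)$ ($H{\left(L,l \right)} = \left(-11 + l\right) \left(\left(3 + 4 \cdot 11\right) + L\right) = \left(-11 + l\right) \left(\left(3 + 44\right) + L\right) = \left(-11 + l\right) \left(47 + L\right)$)
$\sqrt{H{\left(44,-169 \right)} + w} = \sqrt{\left(-517 - 484 + 47 \left(-169\right) + 44 \left(-169\right)\right) - 4585} = \sqrt{\left(-517 - 484 - 7943 - 7436\right) - 4585} = \sqrt{-16380 - 4585} = \sqrt{-20965} = i \sqrt{20965}$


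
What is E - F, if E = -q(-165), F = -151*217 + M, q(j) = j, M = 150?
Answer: 32782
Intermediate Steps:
F = -32617 (F = -151*217 + 150 = -32767 + 150 = -32617)
E = 165 (E = -1*(-165) = 165)
E - F = 165 - 1*(-32617) = 165 + 32617 = 32782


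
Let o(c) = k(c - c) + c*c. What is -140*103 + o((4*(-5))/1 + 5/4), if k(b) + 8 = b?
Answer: -225223/16 ≈ -14076.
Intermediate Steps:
k(b) = -8 + b
o(c) = -8 + c² (o(c) = (-8 + (c - c)) + c*c = (-8 + 0) + c² = -8 + c²)
-140*103 + o((4*(-5))/1 + 5/4) = -140*103 + (-8 + ((4*(-5))/1 + 5/4)²) = -14420 + (-8 + (-20*1 + 5*(¼))²) = -14420 + (-8 + (-20 + 5/4)²) = -14420 + (-8 + (-75/4)²) = -14420 + (-8 + 5625/16) = -14420 + 5497/16 = -225223/16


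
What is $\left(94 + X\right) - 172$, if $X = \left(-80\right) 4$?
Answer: $-398$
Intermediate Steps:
$X = -320$
$\left(94 + X\right) - 172 = \left(94 - 320\right) - 172 = -226 - 172 = -398$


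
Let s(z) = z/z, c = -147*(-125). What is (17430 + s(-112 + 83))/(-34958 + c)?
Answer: -17431/16583 ≈ -1.0511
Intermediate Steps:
c = 18375
s(z) = 1
(17430 + s(-112 + 83))/(-34958 + c) = (17430 + 1)/(-34958 + 18375) = 17431/(-16583) = 17431*(-1/16583) = -17431/16583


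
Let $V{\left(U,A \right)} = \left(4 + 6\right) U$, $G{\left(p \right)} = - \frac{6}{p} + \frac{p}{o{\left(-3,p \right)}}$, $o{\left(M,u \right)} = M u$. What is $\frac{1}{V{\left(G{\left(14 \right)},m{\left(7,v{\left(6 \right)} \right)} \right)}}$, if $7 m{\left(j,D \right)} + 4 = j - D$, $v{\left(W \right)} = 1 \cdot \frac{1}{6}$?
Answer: $- \frac{21}{160} \approx -0.13125$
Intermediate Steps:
$v{\left(W \right)} = \frac{1}{6}$ ($v{\left(W \right)} = 1 \cdot \frac{1}{6} = \frac{1}{6}$)
$m{\left(j,D \right)} = - \frac{4}{7} - \frac{D}{7} + \frac{j}{7}$ ($m{\left(j,D \right)} = - \frac{4}{7} + \frac{j - D}{7} = - \frac{4}{7} - \left(- \frac{j}{7} + \frac{D}{7}\right) = - \frac{4}{7} - \frac{D}{7} + \frac{j}{7}$)
$G{\left(p \right)} = - \frac{1}{3} - \frac{6}{p}$ ($G{\left(p \right)} = - \frac{6}{p} + \frac{p}{\left(-3\right) p} = - \frac{6}{p} + p \left(- \frac{1}{3 p}\right) = - \frac{6}{p} - \frac{1}{3} = - \frac{1}{3} - \frac{6}{p}$)
$V{\left(U,A \right)} = 10 U$
$\frac{1}{V{\left(G{\left(14 \right)},m{\left(7,v{\left(6 \right)} \right)} \right)}} = \frac{1}{10 \frac{-18 - 14}{3 \cdot 14}} = \frac{1}{10 \cdot \frac{1}{3} \cdot \frac{1}{14} \left(-18 - 14\right)} = \frac{1}{10 \cdot \frac{1}{3} \cdot \frac{1}{14} \left(-32\right)} = \frac{1}{10 \left(- \frac{16}{21}\right)} = \frac{1}{- \frac{160}{21}} = - \frac{21}{160}$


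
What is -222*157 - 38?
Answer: -34892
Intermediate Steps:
-222*157 - 38 = -34854 - 38 = -34892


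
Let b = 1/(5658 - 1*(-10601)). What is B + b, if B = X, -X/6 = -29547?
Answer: 2882428039/16259 ≈ 1.7728e+5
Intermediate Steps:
X = 177282 (X = -6*(-29547) = 177282)
B = 177282
b = 1/16259 (b = 1/(5658 + 10601) = 1/16259 ≈ 6.1504e-5)
B + b = 177282 + 1/16259 = 2882428039/16259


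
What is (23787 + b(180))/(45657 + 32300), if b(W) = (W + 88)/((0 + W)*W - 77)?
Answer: 768867469/2519804111 ≈ 0.30513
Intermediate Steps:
b(W) = (88 + W)/(-77 + W**2) (b(W) = (88 + W)/(W*W - 77) = (88 + W)/(W**2 - 77) = (88 + W)/(-77 + W**2))
(23787 + b(180))/(45657 + 32300) = (23787 + (88 + 180)/(-77 + 180**2))/(45657 + 32300) = (23787 + 268/(-77 + 32400))/77957 = (23787 + 268/32323)*(1/77957) = (768867469/32323)*(1/77957) = 768867469/2519804111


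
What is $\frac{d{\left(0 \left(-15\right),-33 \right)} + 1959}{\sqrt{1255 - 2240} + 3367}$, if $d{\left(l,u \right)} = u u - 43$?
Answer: $\frac{10117835}{11337674} - \frac{3005 i \sqrt{985}}{11337674} \approx 0.89241 - 0.0083184 i$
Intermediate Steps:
$d{\left(l,u \right)} = -43 + u^{2}$ ($d{\left(l,u \right)} = u^{2} - 43 = -43 + u^{2}$)
$\frac{d{\left(0 \left(-15\right),-33 \right)} + 1959}{\sqrt{1255 - 2240} + 3367} = \frac{\left(-43 + \left(-33\right)^{2}\right) + 1959}{\sqrt{1255 - 2240} + 3367} = \frac{\left(-43 + 1089\right) + 1959}{\sqrt{-985} + 3367} = \frac{1046 + 1959}{i \sqrt{985} + 3367} = \frac{3005}{3367 + i \sqrt{985}}$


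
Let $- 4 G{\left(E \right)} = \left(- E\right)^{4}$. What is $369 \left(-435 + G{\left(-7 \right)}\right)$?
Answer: $- \frac{1528029}{4} \approx -3.8201 \cdot 10^{5}$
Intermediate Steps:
$G{\left(E \right)} = - \frac{E^{4}}{4}$ ($G{\left(E \right)} = - \frac{\left(- E\right)^{4}}{4} = - \frac{E^{4}}{4}$)
$369 \left(-435 + G{\left(-7 \right)}\right) = 369 \left(-435 - \frac{\left(-7\right)^{4}}{4}\right) = 369 \left(-435 - \frac{2401}{4}\right) = 369 \left(- \frac{4141}{4}\right) = - \frac{1528029}{4}$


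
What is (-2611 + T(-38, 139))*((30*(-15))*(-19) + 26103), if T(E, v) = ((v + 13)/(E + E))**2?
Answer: -90340371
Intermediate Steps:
T(E, v) = (13 + v)**2/(4*E**2) (T(E, v) = ((13 + v)/((2*E)))**2 = ((13 + v)*(1/(2*E)))**2 = ((13 + v)/(2*E))**2 = (13 + v)**2/(4*E**2))
(-2611 + T(-38, 139))*((30*(-15))*(-19) + 26103) = (-2611 + (1/4)*(13 + 139)**2/(-38)**2)*((30*(-15))*(-19) + 26103) = (-2611 + (1/4)*(1/1444)*152**2)*(-450*(-19) + 26103) = (-2611 + (1/4)*(1/1444)*23104)*(8550 + 26103) = (-2611 + 4)*34653 = -2607*34653 = -90340371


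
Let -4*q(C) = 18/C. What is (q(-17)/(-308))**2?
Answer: 81/109662784 ≈ 7.3863e-7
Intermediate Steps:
q(C) = -9/(2*C)
(q(-17)/(-308))**2 = (-9/2/(-17)/(-308))**2 = (-9/2*(-1/17)*(-1/308))**2 = ((9/34)*(-1/308))**2 = (-9/10472)**2 = 81/109662784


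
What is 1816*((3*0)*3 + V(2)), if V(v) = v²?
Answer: 7264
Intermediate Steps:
1816*((3*0)*3 + V(2)) = 1816*((3*0)*3 + 2²) = 1816*(0*3 + 4) = 1816*(0 + 4) = 1816*4 = 7264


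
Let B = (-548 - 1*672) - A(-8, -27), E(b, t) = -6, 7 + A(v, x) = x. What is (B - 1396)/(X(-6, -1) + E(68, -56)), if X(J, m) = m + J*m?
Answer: 2582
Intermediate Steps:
A(v, x) = -7 + x
B = -1186 (B = (-548 - 1*672) - (-7 - 27) = (-548 - 672) - 1*(-34) = -1220 + 34 = -1186)
(B - 1396)/(X(-6, -1) + E(68, -56)) = (-1186 - 1396)/(-(1 - 6) - 6) = -2582/(-1*(-5) - 6) = -2582/(5 - 6) = -2582/(-1) = -2582*(-1) = 2582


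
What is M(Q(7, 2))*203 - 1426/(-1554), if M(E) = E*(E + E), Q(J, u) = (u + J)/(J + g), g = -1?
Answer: 1421005/1554 ≈ 914.42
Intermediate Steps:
Q(J, u) = (J + u)/(-1 + J) (Q(J, u) = (u + J)/(J - 1) = (J + u)/(-1 + J))
M(E) = 2*E² (M(E) = E*(2*E) = 2*E²)
M(Q(7, 2))*203 - 1426/(-1554) = (2*((7 + 2)/(-1 + 7))²)*203 - 1426/(-1554) = (2*(9/6)²)*203 - 1426*(-1/1554) = (2*((⅙)*9)²)*203 + 713/777 = (2*(3/2)²)*203 + 713/777 = (2*(9/4))*203 + 713/777 = (9/2)*203 + 713/777 = 1827/2 + 713/777 = 1421005/1554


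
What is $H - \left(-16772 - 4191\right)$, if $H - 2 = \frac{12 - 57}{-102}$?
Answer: $\frac{712825}{34} \approx 20965.0$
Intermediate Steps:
$H = \frac{83}{34}$ ($H = 2 + \frac{12 - 57}{-102} = 2 - - \frac{15}{34} = 2 + \frac{15}{34} = \frac{83}{34} \approx 2.4412$)
$H - \left(-16772 - 4191\right) = \frac{83}{34} - \left(-16772 - 4191\right) = \frac{83}{34} - -20963 = \frac{83}{34} + 20963 = \frac{712825}{34}$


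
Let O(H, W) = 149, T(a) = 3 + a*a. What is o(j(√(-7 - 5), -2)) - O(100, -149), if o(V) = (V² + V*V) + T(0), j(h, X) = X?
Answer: -138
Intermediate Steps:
T(a) = 3 + a²
o(V) = 3 + 2*V² (o(V) = (V² + V*V) + (3 + 0²) = (V² + V²) + (3 + 0) = 2*V² + 3 = 3 + 2*V²)
o(j(√(-7 - 5), -2)) - O(100, -149) = (3 + 2*(-2)²) - 1*149 = (3 + 2*4) - 149 = (3 + 8) - 149 = 11 - 149 = -138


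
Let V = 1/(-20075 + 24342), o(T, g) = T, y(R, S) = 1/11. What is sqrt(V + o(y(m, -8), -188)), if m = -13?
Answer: sqrt(200796486)/46937 ≈ 0.30190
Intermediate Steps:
y(R, S) = 1/11
V = 1/4267 ≈ 0.00023436
sqrt(V + o(y(m, -8), -188)) = sqrt(1/4267 + 1/11) = sqrt(4278/46937) = sqrt(200796486)/46937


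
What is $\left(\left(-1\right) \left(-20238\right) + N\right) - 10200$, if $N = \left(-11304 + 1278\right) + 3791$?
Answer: $3803$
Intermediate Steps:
$N = -6235$ ($N = -10026 + 3791 = -6235$)
$\left(\left(-1\right) \left(-20238\right) + N\right) - 10200 = \left(\left(-1\right) \left(-20238\right) - 6235\right) - 10200 = \left(20238 - 6235\right) - 10200 = 14003 - 10200 = 3803$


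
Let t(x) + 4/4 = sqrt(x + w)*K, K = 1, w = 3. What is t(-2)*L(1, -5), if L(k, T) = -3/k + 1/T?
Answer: 0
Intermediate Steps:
L(k, T) = 1/T - 3/k (L(k, T) = -3/k + 1/T = 1/T - 3/k)
t(x) = -1 + sqrt(3 + x) (t(x) = -1 + sqrt(x + 3)*1 = -1 + sqrt(3 + x)*1 = -1 + sqrt(3 + x))
t(-2)*L(1, -5) = (-1 + sqrt(3 - 2))*(1/(-5) - 3/1) = (-1 + sqrt(1))*(-1/5 - 3*1) = (-1 + 1)*(-1/5 - 3) = 0*(-16/5) = 0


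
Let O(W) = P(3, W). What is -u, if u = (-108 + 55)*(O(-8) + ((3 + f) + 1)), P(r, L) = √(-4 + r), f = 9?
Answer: 689 + 53*I ≈ 689.0 + 53.0*I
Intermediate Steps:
O(W) = I (O(W) = √(-4 + 3) = √(-1) = I)
u = -689 - 53*I (u = (-108 + 55)*(I + ((3 + 9) + 1)) = -53*(I + (12 + 1)) = -53*(I + 13) = -53*(13 + I) = -689 - 53*I ≈ -689.0 - 53.0*I)
-u = -(-689 - 53*I) = 689 + 53*I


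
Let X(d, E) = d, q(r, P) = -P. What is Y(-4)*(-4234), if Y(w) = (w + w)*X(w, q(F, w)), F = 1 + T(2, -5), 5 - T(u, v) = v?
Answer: -135488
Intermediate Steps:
T(u, v) = 5 - v
F = 11 (F = 1 + (5 - 1*(-5)) = 1 + (5 + 5) = 1 + 10 = 11)
Y(w) = 2*w² (Y(w) = (w + w)*w = (2*w)*w = 2*w²)
Y(-4)*(-4234) = (2*(-4)²)*(-4234) = (2*16)*(-4234) = 32*(-4234) = -135488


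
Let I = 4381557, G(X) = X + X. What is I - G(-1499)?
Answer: 4384555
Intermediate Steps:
G(X) = 2*X
I - G(-1499) = 4381557 - 2*(-1499) = 4381557 - 1*(-2998) = 4381557 + 2998 = 4384555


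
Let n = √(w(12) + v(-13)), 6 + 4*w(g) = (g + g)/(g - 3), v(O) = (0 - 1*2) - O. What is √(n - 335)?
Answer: √(-12060 + 6*√366)/6 ≈ 18.216*I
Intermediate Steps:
v(O) = -2 - O (v(O) = (0 - 2) - O = -2 - O)
w(g) = -3/2 + g/(2*(-3 + g)) (w(g) = -3/2 + ((g + g)/(g - 3))/4 = -3/2 + ((2*g)/(-3 + g))/4 = -3/2 + (2*g/(-3 + g))/4 = -3/2 + g/(2*(-3 + g)))
n = √366/6 (n = √((9/2 - 1*12)/(-3 + 12) + (-2 - 1*(-13))) = √((9/2 - 12)/9 + (-2 + 13)) = √((⅑)*(-15/2) + 11) = √(-⅚ + 11) = √(61/6) = √366/6 ≈ 3.1885)
√(n - 335) = √(√366/6 - 335) = √(-335 + √366/6)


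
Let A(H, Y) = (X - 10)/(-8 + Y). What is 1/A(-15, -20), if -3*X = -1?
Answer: 84/29 ≈ 2.8966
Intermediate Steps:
X = ⅓ (X = -⅓*(-1) = ⅓ ≈ 0.33333)
A(H, Y) = -29/(3*(-8 + Y)) (A(H, Y) = (⅓ - 10)/(-8 + Y) = -29/(3*(-8 + Y)))
1/A(-15, -20) = 1/(-29/(-24 + 3*(-20))) = 1/(-29/(-24 - 60)) = 1/(-29/(-84)) = 1/(-29*(-1/84)) = 1/(29/84) = 84/29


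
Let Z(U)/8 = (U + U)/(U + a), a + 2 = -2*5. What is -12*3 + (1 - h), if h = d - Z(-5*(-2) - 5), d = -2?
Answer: -311/7 ≈ -44.429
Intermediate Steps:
a = -12 (a = -2 - 2*5 = -2 - 10 = -12)
Z(U) = 16*U/(-12 + U) (Z(U) = 8*((U + U)/(U - 12)) = 8*((2*U)/(-12 + U)) = 8*(2*U/(-12 + U)) = 16*U/(-12 + U))
h = 66/7 (h = -2 - 16*(-5*(-2) - 5)/(-12 + (-5*(-2) - 5)) = -2 - 16*(10 - 5)/(-12 + (10 - 5)) = -2 - 16*5/(-12 + 5) = -2 - 16*5/(-7) = -2 - 16*5*(-1)/7 = -2 - 1*(-80/7) = -2 + 80/7 = 66/7 ≈ 9.4286)
-12*3 + (1 - h) = -12*3 + (1 - 1*66/7) = -36 + (1 - 66/7) = -36 - 59/7 = -311/7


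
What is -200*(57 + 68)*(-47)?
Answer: 1175000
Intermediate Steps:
-200*(57 + 68)*(-47) = -200*125*(-47) = -25000*(-47) = 1175000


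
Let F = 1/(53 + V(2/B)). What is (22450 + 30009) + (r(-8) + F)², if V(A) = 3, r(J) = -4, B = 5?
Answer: 164561153/3136 ≈ 52475.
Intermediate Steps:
F = 1/56 (F = 1/(53 + 3) = 1/56 ≈ 0.017857)
(22450 + 30009) + (r(-8) + F)² = (22450 + 30009) + (-4 + 1/56)² = 52459 + (-223/56)² = 52459 + 49729/3136 = 164561153/3136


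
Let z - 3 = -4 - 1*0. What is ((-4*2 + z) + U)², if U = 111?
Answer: 10404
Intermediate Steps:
z = -1 (z = 3 + (-4 - 1*0) = 3 + (-4 + 0) = 3 - 4 = -1)
((-4*2 + z) + U)² = ((-4*2 - 1) + 111)² = ((-8 - 1) + 111)² = (-9 + 111)² = 102² = 10404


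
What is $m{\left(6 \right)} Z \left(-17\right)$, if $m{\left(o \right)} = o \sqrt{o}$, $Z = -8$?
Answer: $816 \sqrt{6} \approx 1998.8$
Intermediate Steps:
$m{\left(o \right)} = o^{\frac{3}{2}}$
$m{\left(6 \right)} Z \left(-17\right) = 6^{\frac{3}{2}} \left(-8\right) \left(-17\right) = 6 \sqrt{6} \left(-8\right) \left(-17\right) = - 48 \sqrt{6} \left(-17\right) = 816 \sqrt{6}$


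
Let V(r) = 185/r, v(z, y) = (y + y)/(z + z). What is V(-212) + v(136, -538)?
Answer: -8701/1802 ≈ -4.8285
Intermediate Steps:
v(z, y) = y/z (v(z, y) = (2*y)/((2*z)) = (2*y)*(1/(2*z)) = y/z)
V(-212) + v(136, -538) = 185/(-212) - 538/136 = 185*(-1/212) - 538*1/136 = -185/212 - 269/68 = -8701/1802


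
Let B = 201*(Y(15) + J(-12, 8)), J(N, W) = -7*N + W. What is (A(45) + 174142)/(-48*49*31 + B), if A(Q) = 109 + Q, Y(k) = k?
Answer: -174296/51405 ≈ -3.3906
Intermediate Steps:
J(N, W) = W - 7*N
B = 21507 (B = 201*(15 + (8 - 7*(-12))) = 201*(15 + (8 + 84)) = 201*(15 + 92) = 201*107 = 21507)
(A(45) + 174142)/(-48*49*31 + B) = ((109 + 45) + 174142)/(-48*49*31 + 21507) = (154 + 174142)/(-2352*31 + 21507) = 174296/(-72912 + 21507) = 174296/(-51405) = 174296*(-1/51405) = -174296/51405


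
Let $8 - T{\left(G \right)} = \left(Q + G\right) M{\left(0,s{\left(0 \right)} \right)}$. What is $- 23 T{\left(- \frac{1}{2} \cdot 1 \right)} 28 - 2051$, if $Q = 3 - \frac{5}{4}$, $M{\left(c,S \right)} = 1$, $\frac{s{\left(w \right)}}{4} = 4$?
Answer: $-6398$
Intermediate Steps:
$s{\left(w \right)} = 16$ ($s{\left(w \right)} = 4 \cdot 4 = 16$)
$Q = \frac{7}{4}$ ($Q = 3 - 5 \cdot \frac{1}{4} = 3 - \frac{5}{4} = \frac{7}{4} \approx 1.75$)
$T{\left(G \right)} = \frac{25}{4} - G$ ($T{\left(G \right)} = 8 - \left(\frac{7}{4} + G\right) 1 = 8 - \left(\frac{7}{4} + G\right) = \frac{25}{4} - G$)
$- 23 T{\left(- \frac{1}{2} \cdot 1 \right)} 28 - 2051 = - 23 \left(\frac{25}{4} - - \frac{1}{2} \cdot 1\right) 28 - 2051 = - 23 \left(\frac{25}{4} - \left(-1\right) \frac{1}{2} \cdot 1\right) 28 - 2051 = - 23 \left(\frac{25}{4} - \left(- \frac{1}{2}\right) 1\right) 28 - 2051 = - 23 \left(\frac{25}{4} - - \frac{1}{2}\right) 28 - 2051 = - 23 \left(\frac{25}{4} + \frac{1}{2}\right) 28 - 2051 = \left(-23\right) \frac{27}{4} \cdot 28 - 2051 = \left(- \frac{621}{4}\right) 28 - 2051 = -4347 - 2051 = -6398$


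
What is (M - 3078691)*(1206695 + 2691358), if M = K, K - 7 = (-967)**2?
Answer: -8355846920535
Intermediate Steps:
K = 935096 (K = 7 + (-967)**2 = 7 + 935089 = 935096)
M = 935096
(M - 3078691)*(1206695 + 2691358) = (935096 - 3078691)*(1206695 + 2691358) = -2143595*3898053 = -8355846920535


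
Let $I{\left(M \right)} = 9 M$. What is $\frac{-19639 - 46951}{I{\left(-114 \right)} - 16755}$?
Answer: $\frac{66590}{17781} \approx 3.745$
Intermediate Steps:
$\frac{-19639 - 46951}{I{\left(-114 \right)} - 16755} = \frac{-19639 - 46951}{9 \left(-114\right) - 16755} = - \frac{66590}{-1026 - 16755} = - \frac{66590}{-17781} = \left(-66590\right) \left(- \frac{1}{17781}\right) = \frac{66590}{17781}$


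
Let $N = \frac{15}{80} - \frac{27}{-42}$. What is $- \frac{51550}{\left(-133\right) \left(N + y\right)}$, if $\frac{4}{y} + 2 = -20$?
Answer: $\frac{9072800}{15181} \approx 597.64$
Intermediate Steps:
$y = - \frac{2}{11}$ ($y = \frac{4}{-2 - 20} = \frac{4}{-22} = 4 \left(- \frac{1}{22}\right) = - \frac{2}{11} \approx -0.18182$)
$N = \frac{93}{112}$ ($N = 15 \cdot \frac{1}{80} - - \frac{9}{14} = \frac{3}{16} + \frac{9}{14} = \frac{93}{112} \approx 0.83036$)
$- \frac{51550}{\left(-133\right) \left(N + y\right)} = - \frac{51550}{\left(-133\right) \left(\frac{93}{112} - \frac{2}{11}\right)} = - \frac{51550}{\left(-133\right) \frac{799}{1232}} = - \frac{51550}{- \frac{15181}{176}} = \left(-51550\right) \left(- \frac{176}{15181}\right) = \frac{9072800}{15181}$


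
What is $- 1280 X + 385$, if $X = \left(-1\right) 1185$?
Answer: $1517185$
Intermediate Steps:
$X = -1185$
$- 1280 X + 385 = \left(-1280\right) \left(-1185\right) + 385 = 1516800 + 385 = 1517185$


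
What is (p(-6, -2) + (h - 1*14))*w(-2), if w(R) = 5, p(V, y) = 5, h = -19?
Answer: -140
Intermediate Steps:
(p(-6, -2) + (h - 1*14))*w(-2) = (5 + (-19 - 1*14))*5 = (5 + (-19 - 14))*5 = (5 - 33)*5 = -28*5 = -140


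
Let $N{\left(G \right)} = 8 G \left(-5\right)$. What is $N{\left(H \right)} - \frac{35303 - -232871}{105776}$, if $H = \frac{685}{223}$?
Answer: $- \frac{1479032601}{11794024} \approx -125.41$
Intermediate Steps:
$H = \frac{685}{223}$ ($H = 685 \cdot \frac{1}{223} = \frac{685}{223} \approx 3.0717$)
$N{\left(G \right)} = - 40 G$
$N{\left(H \right)} - \frac{35303 - -232871}{105776} = \left(-40\right) \frac{685}{223} - \frac{35303 - -232871}{105776} = - \frac{27400}{223} - \left(35303 + 232871\right) \frac{1}{105776} = - \frac{27400}{223} - 268174 \cdot \frac{1}{105776} = - \frac{27400}{223} - \frac{134087}{52888} = - \frac{1479032601}{11794024}$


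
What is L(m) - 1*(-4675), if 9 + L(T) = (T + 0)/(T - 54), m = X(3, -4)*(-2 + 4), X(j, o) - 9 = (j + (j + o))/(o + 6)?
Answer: 79312/17 ≈ 4665.4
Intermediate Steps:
X(j, o) = 9 + (o + 2*j)/(6 + o) (X(j, o) = 9 + (j + (j + o))/(o + 6) = 9 + (o + 2*j)/(6 + o))
m = 20 (m = (2*(27 + 3 + 5*(-4))/(6 - 4))*(-2 + 4) = (2*(27 + 3 - 20)/2)*2 = (2*(½)*10)*2 = 10*2 = 20)
L(T) = -9 + T/(-54 + T) (L(T) = -9 + (T + 0)/(T - 54) = -9 + T/(-54 + T))
L(m) - 1*(-4675) = 2*(243 - 4*20)/(-54 + 20) - 1*(-4675) = 2*(243 - 80)/(-34) + 4675 = 2*(-1/34)*163 + 4675 = -163/17 + 4675 = 79312/17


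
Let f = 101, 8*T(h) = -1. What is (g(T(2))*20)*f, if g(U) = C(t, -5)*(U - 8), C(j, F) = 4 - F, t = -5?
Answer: -295425/2 ≈ -1.4771e+5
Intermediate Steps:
T(h) = -⅛ (T(h) = (⅛)*(-1) = -⅛)
g(U) = -72 + 9*U (g(U) = (4 - 1*(-5))*(U - 8) = (4 + 5)*(-8 + U) = 9*(-8 + U) = -72 + 9*U)
(g(T(2))*20)*f = ((-72 + 9*(-⅛))*20)*101 = ((-72 - 9/8)*20)*101 = -585/8*20*101 = -2925/2*101 = -295425/2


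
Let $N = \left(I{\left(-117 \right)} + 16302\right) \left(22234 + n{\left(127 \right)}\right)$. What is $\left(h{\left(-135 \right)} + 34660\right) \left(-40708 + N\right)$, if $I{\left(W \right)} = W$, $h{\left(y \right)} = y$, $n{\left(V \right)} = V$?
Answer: $12493633458425$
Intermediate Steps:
$N = 361912785$ ($N = \left(-117 + 16302\right) \left(22234 + 127\right) = 16185 \cdot 22361 = 361912785$)
$\left(h{\left(-135 \right)} + 34660\right) \left(-40708 + N\right) = \left(-135 + 34660\right) \left(-40708 + 361912785\right) = 34525 \cdot 361872077 = 12493633458425$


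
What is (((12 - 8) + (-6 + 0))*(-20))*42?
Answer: 1680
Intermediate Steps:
(((12 - 8) + (-6 + 0))*(-20))*42 = ((4 - 6)*(-20))*42 = -2*(-20)*42 = 40*42 = 1680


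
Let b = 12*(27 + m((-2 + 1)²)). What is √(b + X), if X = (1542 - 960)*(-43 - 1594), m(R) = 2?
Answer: I*√952386 ≈ 975.9*I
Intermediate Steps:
X = -952734 (X = 582*(-1637) = -952734)
b = 348 (b = 12*(27 + 2) = 12*29 = 348)
√(b + X) = √(348 - 952734) = √(-952386) = I*√952386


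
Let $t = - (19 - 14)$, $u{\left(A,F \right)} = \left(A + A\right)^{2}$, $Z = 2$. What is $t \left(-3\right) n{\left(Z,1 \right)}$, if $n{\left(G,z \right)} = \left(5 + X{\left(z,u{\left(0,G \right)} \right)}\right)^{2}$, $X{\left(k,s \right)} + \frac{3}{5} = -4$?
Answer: $\frac{12}{5} \approx 2.4$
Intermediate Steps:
$u{\left(A,F \right)} = 4 A^{2}$ ($u{\left(A,F \right)} = \left(2 A\right)^{2} = 4 A^{2}$)
$X{\left(k,s \right)} = - \frac{23}{5}$ ($X{\left(k,s \right)} = - \frac{3}{5} - 4 = - \frac{23}{5}$)
$t = -5$ ($t = - (19 - 14) = \left(-1\right) 5 = -5$)
$n{\left(G,z \right)} = \frac{4}{25}$ ($n{\left(G,z \right)} = \left(5 - \frac{23}{5}\right)^{2} = \left(\frac{2}{5}\right)^{2} = \frac{4}{25}$)
$t \left(-3\right) n{\left(Z,1 \right)} = \left(-5\right) \left(-3\right) \frac{4}{25} = 15 \cdot \frac{4}{25} = \frac{12}{5}$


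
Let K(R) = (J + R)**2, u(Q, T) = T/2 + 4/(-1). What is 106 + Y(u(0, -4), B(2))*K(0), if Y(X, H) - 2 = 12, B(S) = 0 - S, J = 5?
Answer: 456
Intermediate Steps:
u(Q, T) = -4 + T/2 (u(Q, T) = T*(1/2) + 4*(-1) = T/2 - 4 = -4 + T/2)
B(S) = -S
Y(X, H) = 14 (Y(X, H) = 2 + 12 = 14)
K(R) = (5 + R)**2
106 + Y(u(0, -4), B(2))*K(0) = 106 + 14*(5 + 0)**2 = 106 + 14*5**2 = 106 + 14*25 = 106 + 350 = 456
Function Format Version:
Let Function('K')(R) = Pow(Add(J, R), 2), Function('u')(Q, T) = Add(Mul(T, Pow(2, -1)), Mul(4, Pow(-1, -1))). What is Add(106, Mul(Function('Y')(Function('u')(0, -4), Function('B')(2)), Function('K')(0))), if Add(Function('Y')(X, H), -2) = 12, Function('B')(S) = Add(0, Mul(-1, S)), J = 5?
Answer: 456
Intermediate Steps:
Function('u')(Q, T) = Add(-4, Mul(Rational(1, 2), T)) (Function('u')(Q, T) = Add(Mul(T, Rational(1, 2)), Mul(4, -1)) = Add(Mul(Rational(1, 2), T), -4) = Add(-4, Mul(Rational(1, 2), T)))
Function('B')(S) = Mul(-1, S)
Function('Y')(X, H) = 14 (Function('Y')(X, H) = Add(2, 12) = 14)
Function('K')(R) = Pow(Add(5, R), 2)
Add(106, Mul(Function('Y')(Function('u')(0, -4), Function('B')(2)), Function('K')(0))) = Add(106, Mul(14, Pow(Add(5, 0), 2))) = Add(106, Mul(14, Pow(5, 2))) = Add(106, Mul(14, 25)) = Add(106, 350) = 456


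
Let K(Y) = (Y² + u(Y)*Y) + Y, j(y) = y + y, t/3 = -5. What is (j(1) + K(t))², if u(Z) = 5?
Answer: 18769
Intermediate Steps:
t = -15 (t = 3*(-5) = -15)
j(y) = 2*y
K(Y) = Y² + 6*Y (K(Y) = (Y² + 5*Y) + Y = Y² + 6*Y)
(j(1) + K(t))² = (2*1 - 15*(6 - 15))² = (2 - 15*(-9))² = (2 + 135)² = 137² = 18769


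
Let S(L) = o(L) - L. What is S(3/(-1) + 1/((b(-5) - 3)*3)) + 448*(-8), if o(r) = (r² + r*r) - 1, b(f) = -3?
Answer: -288625/81 ≈ -3563.3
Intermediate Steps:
o(r) = -1 + 2*r² (o(r) = (r² + r²) - 1 = 2*r² - 1 = -1 + 2*r²)
S(L) = -1 - L + 2*L² (S(L) = (-1 + 2*L²) - L = -1 - L + 2*L²)
S(3/(-1) + 1/((b(-5) - 3)*3)) + 448*(-8) = (-1 - (3/(-1) + 1/(-3 - 3*3)) + 2*(3/(-1) + 1/(-3 - 3*3))²) + 448*(-8) = (-1 - (3*(-1) + (⅓)/(-6)) + 2*(3*(-1) + (⅓)/(-6))²) - 3584 = (-1 - (-3 - ⅙*⅓) + 2*(-3 - ⅙*⅓)²) - 3584 = (-1 - (-3 - 1/18) + 2*(-3 - 1/18)²) - 3584 = (-1 - 1*(-55/18) + 2*(-55/18)²) - 3584 = (-1 + 55/18 + 2*(3025/324)) - 3584 = (-1 + 55/18 + 3025/162) - 3584 = 1679/81 - 3584 = -288625/81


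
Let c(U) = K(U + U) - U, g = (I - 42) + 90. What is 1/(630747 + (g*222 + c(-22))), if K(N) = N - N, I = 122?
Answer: 1/668509 ≈ 1.4959e-6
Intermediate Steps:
g = 170 (g = (122 - 42) + 90 = 80 + 90 = 170)
K(N) = 0
c(U) = -U (c(U) = 0 - U = -U)
1/(630747 + (g*222 + c(-22))) = 1/(630747 + (170*222 - 1*(-22))) = 1/(630747 + (37740 + 22)) = 1/(630747 + 37762) = 1/668509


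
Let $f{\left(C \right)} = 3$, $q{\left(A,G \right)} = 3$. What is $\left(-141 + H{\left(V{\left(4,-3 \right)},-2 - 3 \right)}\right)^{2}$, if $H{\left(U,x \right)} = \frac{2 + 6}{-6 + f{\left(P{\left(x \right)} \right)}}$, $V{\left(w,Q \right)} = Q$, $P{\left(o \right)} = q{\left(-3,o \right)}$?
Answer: $\frac{185761}{9} \approx 20640.0$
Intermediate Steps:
$P{\left(o \right)} = 3$
$H{\left(U,x \right)} = - \frac{8}{3}$ ($H{\left(U,x \right)} = \frac{2 + 6}{-6 + 3} = \frac{8}{-3} = 8 \left(- \frac{1}{3}\right) = - \frac{8}{3}$)
$\left(-141 + H{\left(V{\left(4,-3 \right)},-2 - 3 \right)}\right)^{2} = \left(-141 - \frac{8}{3}\right)^{2} = \left(- \frac{431}{3}\right)^{2} = \frac{185761}{9}$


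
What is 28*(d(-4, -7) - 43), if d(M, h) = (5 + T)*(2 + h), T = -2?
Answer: -1624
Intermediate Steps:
d(M, h) = 6 + 3*h (d(M, h) = (5 - 2)*(2 + h) = 3*(2 + h) = 6 + 3*h)
28*(d(-4, -7) - 43) = 28*((6 + 3*(-7)) - 43) = 28*((6 - 21) - 43) = 28*(-15 - 43) = 28*(-58) = -1624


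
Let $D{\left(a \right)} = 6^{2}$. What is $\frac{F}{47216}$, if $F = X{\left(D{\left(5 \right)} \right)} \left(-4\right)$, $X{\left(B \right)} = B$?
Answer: $- \frac{9}{2951} \approx -0.0030498$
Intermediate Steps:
$D{\left(a \right)} = 36$
$F = -144$ ($F = 36 \left(-4\right) = -144$)
$\frac{F}{47216} = - \frac{144}{47216} = \left(-144\right) \frac{1}{47216} = - \frac{9}{2951}$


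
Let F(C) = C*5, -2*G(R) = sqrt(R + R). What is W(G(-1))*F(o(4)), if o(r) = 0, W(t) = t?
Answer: 0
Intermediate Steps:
G(R) = -sqrt(2)*sqrt(R)/2 (G(R) = -sqrt(R + R)/2 = -sqrt(2)*sqrt(R)/2)
F(C) = 5*C
W(G(-1))*F(o(4)) = (-sqrt(2)*sqrt(-1)/2)*(5*0) = -sqrt(2)*I/2*0 = -I*sqrt(2)/2*0 = 0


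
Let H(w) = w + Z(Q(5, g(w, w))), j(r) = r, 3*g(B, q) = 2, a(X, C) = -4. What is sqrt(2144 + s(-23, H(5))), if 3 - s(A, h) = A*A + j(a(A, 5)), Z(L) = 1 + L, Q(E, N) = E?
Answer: sqrt(1622) ≈ 40.274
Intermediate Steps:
g(B, q) = 2/3 (g(B, q) = (1/3)*2 = 2/3)
H(w) = 6 + w (H(w) = w + (1 + 5) = w + 6 = 6 + w)
s(A, h) = 7 - A**2 (s(A, h) = 3 - (A*A - 4) = 3 - (A**2 - 4) = 3 - (-4 + A**2) = 3 + (4 - A**2) = 7 - A**2)
sqrt(2144 + s(-23, H(5))) = sqrt(2144 + (7 - 1*(-23)**2)) = sqrt(2144 + (7 - 1*529)) = sqrt(2144 + (7 - 529)) = sqrt(2144 - 522) = sqrt(1622)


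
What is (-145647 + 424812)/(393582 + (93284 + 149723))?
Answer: 279165/636589 ≈ 0.43853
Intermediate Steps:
(-145647 + 424812)/(393582 + (93284 + 149723)) = 279165/(393582 + 243007) = 279165/636589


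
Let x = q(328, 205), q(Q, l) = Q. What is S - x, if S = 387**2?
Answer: 149441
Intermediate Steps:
x = 328
S = 149769
S - x = 149769 - 1*328 = 149769 - 328 = 149441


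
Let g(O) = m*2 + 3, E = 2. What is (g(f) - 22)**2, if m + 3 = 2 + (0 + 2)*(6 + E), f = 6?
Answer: 121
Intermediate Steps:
m = 15 (m = -3 + (2 + (0 + 2)*(6 + 2)) = -3 + (2 + 2*8) = -3 + (2 + 16) = -3 + 18 = 15)
g(O) = 33 (g(O) = 15*2 + 3 = 30 + 3 = 33)
(g(f) - 22)**2 = (33 - 22)**2 = 11**2 = 121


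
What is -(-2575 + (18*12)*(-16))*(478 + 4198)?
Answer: 28200956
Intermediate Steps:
-(-2575 + (18*12)*(-16))*(478 + 4198) = -(-2575 + 216*(-16))*4676 = -(-2575 - 3456)*4676 = -(-6031)*4676 = -1*(-28200956) = 28200956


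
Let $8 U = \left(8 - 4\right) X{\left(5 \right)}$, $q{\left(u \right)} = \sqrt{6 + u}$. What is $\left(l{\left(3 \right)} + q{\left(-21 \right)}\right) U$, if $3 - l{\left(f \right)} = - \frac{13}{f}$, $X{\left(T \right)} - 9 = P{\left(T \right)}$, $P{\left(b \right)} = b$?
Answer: $\frac{154}{3} + 7 i \sqrt{15} \approx 51.333 + 27.111 i$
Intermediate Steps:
$X{\left(T \right)} = 9 + T$
$U = 7$ ($U = \frac{\left(8 - 4\right) \left(9 + 5\right)}{8} = \frac{4 \cdot 14}{8} = \frac{1}{8} \cdot 56 = 7$)
$l{\left(f \right)} = 3 + \frac{13}{f}$ ($l{\left(f \right)} = 3 - - \frac{13}{f} = 3 + \frac{13}{f}$)
$\left(l{\left(3 \right)} + q{\left(-21 \right)}\right) U = \left(\left(3 + \frac{13}{3}\right) + \sqrt{6 - 21}\right) 7 = \left(\left(3 + 13 \cdot \frac{1}{3}\right) + \sqrt{-15}\right) 7 = \left(\left(3 + \frac{13}{3}\right) + i \sqrt{15}\right) 7 = \left(\frac{22}{3} + i \sqrt{15}\right) 7 = \frac{154}{3} + 7 i \sqrt{15}$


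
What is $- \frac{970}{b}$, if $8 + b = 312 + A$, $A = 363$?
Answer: $- \frac{970}{667} \approx -1.4543$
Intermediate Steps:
$b = 667$ ($b = -8 + \left(312 + 363\right) = -8 + 675 = 667$)
$- \frac{970}{b} = - \frac{970}{667}$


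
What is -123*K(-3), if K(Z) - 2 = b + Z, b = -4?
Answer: 615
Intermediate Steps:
K(Z) = -2 + Z (K(Z) = 2 + (-4 + Z) = -2 + Z)
-123*K(-3) = -123*(-2 - 3) = -123*(-5) = 615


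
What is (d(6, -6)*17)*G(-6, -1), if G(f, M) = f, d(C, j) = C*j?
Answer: 3672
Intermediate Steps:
(d(6, -6)*17)*G(-6, -1) = ((6*(-6))*17)*(-6) = -36*17*(-6) = -612*(-6) = 3672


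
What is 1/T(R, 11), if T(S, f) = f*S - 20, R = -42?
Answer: -1/482 ≈ -0.0020747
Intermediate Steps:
T(S, f) = -20 + S*f (T(S, f) = S*f - 20 = -20 + S*f)
1/T(R, 11) = 1/(-20 - 42*11) = 1/(-20 - 462) = 1/(-482) = -1/482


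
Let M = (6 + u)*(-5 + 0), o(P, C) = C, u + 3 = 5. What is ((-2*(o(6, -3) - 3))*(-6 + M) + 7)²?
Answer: 297025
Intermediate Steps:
u = 2 (u = -3 + 5 = 2)
M = -40 (M = (6 + 2)*(-5 + 0) = 8*(-5) = -40)
((-2*(o(6, -3) - 3))*(-6 + M) + 7)² = ((-2*(-3 - 3))*(-6 - 40) + 7)² = (-2*(-6)*(-46) + 7)² = (12*(-46) + 7)² = (-552 + 7)² = (-545)² = 297025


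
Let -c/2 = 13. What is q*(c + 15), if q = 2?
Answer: -22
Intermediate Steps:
c = -26 (c = -2*13 = -26)
q*(c + 15) = 2*(-26 + 15) = 2*(-11) = -22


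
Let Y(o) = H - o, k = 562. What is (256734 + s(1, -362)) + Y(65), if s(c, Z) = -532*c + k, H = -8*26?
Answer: 256491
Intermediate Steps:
H = -208
s(c, Z) = 562 - 532*c (s(c, Z) = -532*c + 562 = 562 - 532*c)
Y(o) = -208 - o
(256734 + s(1, -362)) + Y(65) = (256734 + (562 - 532*1)) + (-208 - 1*65) = (256734 + (562 - 532)) + (-208 - 65) = (256734 + 30) - 273 = 256764 - 273 = 256491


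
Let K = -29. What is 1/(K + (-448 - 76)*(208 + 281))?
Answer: -1/256265 ≈ -3.9022e-6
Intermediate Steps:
1/(K + (-448 - 76)*(208 + 281)) = 1/(-29 + (-448 - 76)*(208 + 281)) = 1/(-29 - 524*489) = 1/(-29 - 256236) = 1/(-256265) = -1/256265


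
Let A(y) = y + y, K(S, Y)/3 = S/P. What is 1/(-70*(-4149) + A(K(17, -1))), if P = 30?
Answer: 5/1452167 ≈ 3.4431e-6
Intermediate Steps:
K(S, Y) = S/10 (K(S, Y) = 3*(S/30) = S/10)
A(y) = 2*y
1/(-70*(-4149) + A(K(17, -1))) = 1/(-70*(-4149) + 2*((⅒)*17)) = 1/(290430 + 2*(17/10)) = 1/(290430 + 17/5) = 1/(1452167/5) = 5/1452167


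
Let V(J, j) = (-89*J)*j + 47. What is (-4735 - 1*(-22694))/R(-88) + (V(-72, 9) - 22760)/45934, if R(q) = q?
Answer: -410926157/2021096 ≈ -203.32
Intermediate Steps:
V(J, j) = 47 - 89*J*j (V(J, j) = -89*J*j + 47 = 47 - 89*J*j)
(-4735 - 1*(-22694))/R(-88) + (V(-72, 9) - 22760)/45934 = (-4735 - 1*(-22694))/(-88) + ((47 - 89*(-72)*9) - 22760)/45934 = (-4735 + 22694)*(-1/88) + ((47 + 57672) - 22760)*(1/45934) = 17959*(-1/88) + (57719 - 22760)*(1/45934) = -17959/88 + 34959*(1/45934) = -17959/88 + 34959/45934 = -410926157/2021096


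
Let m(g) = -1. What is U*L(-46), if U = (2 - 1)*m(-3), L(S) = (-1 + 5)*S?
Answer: 184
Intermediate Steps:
L(S) = 4*S
U = -1 (U = (2 - 1)*(-1) = 1*(-1) = -1)
U*L(-46) = -4*(-46) = -1*(-184) = 184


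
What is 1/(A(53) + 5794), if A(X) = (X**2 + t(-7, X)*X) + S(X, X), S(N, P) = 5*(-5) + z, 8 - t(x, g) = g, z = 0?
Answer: 1/6193 ≈ 0.00016147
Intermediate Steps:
t(x, g) = 8 - g
S(N, P) = -25 (S(N, P) = 5*(-5) + 0 = -25 + 0 = -25)
A(X) = -25 + X**2 + X*(8 - X) (A(X) = (X**2 + (8 - X)*X) - 25 = (X**2 + X*(8 - X)) - 25 = -25 + X**2 + X*(8 - X))
1/(A(53) + 5794) = 1/((-25 + 8*53) + 5794) = 1/((-25 + 424) + 5794) = 1/(399 + 5794) = 1/6193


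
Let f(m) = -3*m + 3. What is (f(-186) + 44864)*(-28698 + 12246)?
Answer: -747332100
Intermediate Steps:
f(m) = 3 - 3*m
(f(-186) + 44864)*(-28698 + 12246) = ((3 - 3*(-186)) + 44864)*(-28698 + 12246) = ((3 + 558) + 44864)*(-16452) = (561 + 44864)*(-16452) = 45425*(-16452) = -747332100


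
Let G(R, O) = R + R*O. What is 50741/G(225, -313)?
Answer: -50741/70200 ≈ -0.72281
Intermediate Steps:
G(R, O) = R + O*R
50741/G(225, -313) = 50741/((225*(1 - 313))) = 50741/((225*(-312))) = 50741/(-70200) = 50741*(-1/70200) = -50741/70200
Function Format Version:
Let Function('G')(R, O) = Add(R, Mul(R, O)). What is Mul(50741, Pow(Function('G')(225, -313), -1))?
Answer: Rational(-50741, 70200) ≈ -0.72281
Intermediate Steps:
Function('G')(R, O) = Add(R, Mul(O, R))
Mul(50741, Pow(Function('G')(225, -313), -1)) = Mul(50741, Pow(Mul(225, Add(1, -313)), -1)) = Mul(50741, Pow(Mul(225, -312), -1)) = Mul(50741, Pow(-70200, -1)) = Mul(50741, Rational(-1, 70200)) = Rational(-50741, 70200)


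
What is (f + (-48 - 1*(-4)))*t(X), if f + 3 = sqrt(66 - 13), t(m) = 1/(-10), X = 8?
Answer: 47/10 - sqrt(53)/10 ≈ 3.9720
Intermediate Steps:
t(m) = -1/10 (t(m) = 1*(-1/10) = -1/10)
f = -3 + sqrt(53) (f = -3 + sqrt(66 - 13) = -3 + sqrt(53) ≈ 4.2801)
(f + (-48 - 1*(-4)))*t(X) = ((-3 + sqrt(53)) + (-48 - 1*(-4)))*(-1/10) = ((-3 + sqrt(53)) + (-48 + 4))*(-1/10) = ((-3 + sqrt(53)) - 44)*(-1/10) = (-47 + sqrt(53))*(-1/10) = 47/10 - sqrt(53)/10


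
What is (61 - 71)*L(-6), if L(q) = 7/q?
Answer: 35/3 ≈ 11.667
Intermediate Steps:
(61 - 71)*L(-6) = (61 - 71)*(7/(-6)) = -70*(-1)/6 = -10*(-7/6) = 35/3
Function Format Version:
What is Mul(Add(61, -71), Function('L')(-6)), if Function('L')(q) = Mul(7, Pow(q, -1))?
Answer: Rational(35, 3) ≈ 11.667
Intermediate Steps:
Mul(Add(61, -71), Function('L')(-6)) = Mul(Add(61, -71), Mul(7, Pow(-6, -1))) = Mul(-10, Mul(7, Rational(-1, 6))) = Mul(-10, Rational(-7, 6)) = Rational(35, 3)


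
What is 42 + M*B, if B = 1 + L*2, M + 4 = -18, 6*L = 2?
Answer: 16/3 ≈ 5.3333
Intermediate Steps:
L = ⅓ (L = (⅙)*2 = ⅓ ≈ 0.33333)
M = -22 (M = -4 - 18 = -22)
B = 5/3 (B = 1 + (⅓)*2 = 1 + ⅔ = 5/3 ≈ 1.6667)
42 + M*B = 42 - 22*5/3 = 42 - 110/3 = 16/3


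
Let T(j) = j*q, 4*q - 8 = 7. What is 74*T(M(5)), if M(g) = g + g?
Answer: 2775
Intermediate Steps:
q = 15/4 (q = 2 + (1/4)*7 = 2 + 7/4 = 15/4 ≈ 3.7500)
M(g) = 2*g
T(j) = 15*j/4 (T(j) = j*(15/4) = 15*j/4)
74*T(M(5)) = 74*(15*(2*5)/4) = 74*((15/4)*10) = 74*(75/2) = 2775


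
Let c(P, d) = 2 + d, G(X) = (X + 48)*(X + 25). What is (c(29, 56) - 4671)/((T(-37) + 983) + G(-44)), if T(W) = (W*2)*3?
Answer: -4613/685 ≈ -6.7343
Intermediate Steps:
G(X) = (25 + X)*(48 + X) (G(X) = (48 + X)*(25 + X) = (25 + X)*(48 + X))
T(W) = 6*W (T(W) = (2*W)*3 = 6*W)
(c(29, 56) - 4671)/((T(-37) + 983) + G(-44)) = ((2 + 56) - 4671)/((6*(-37) + 983) + (1200 + (-44)**2 + 73*(-44))) = (58 - 4671)/((-222 + 983) + (1200 + 1936 - 3212)) = -4613/(761 - 76) = -4613/685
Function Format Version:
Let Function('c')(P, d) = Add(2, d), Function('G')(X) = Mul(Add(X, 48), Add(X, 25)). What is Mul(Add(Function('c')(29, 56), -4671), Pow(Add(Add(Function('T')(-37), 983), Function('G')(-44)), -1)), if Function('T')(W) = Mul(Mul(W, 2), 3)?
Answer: Rational(-4613, 685) ≈ -6.7343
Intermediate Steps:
Function('G')(X) = Mul(Add(25, X), Add(48, X)) (Function('G')(X) = Mul(Add(48, X), Add(25, X)) = Mul(Add(25, X), Add(48, X)))
Function('T')(W) = Mul(6, W) (Function('T')(W) = Mul(Mul(2, W), 3) = Mul(6, W))
Mul(Add(Function('c')(29, 56), -4671), Pow(Add(Add(Function('T')(-37), 983), Function('G')(-44)), -1)) = Mul(Add(Add(2, 56), -4671), Pow(Add(Add(Mul(6, -37), 983), Add(1200, Pow(-44, 2), Mul(73, -44))), -1)) = Mul(Add(58, -4671), Pow(Add(Add(-222, 983), Add(1200, 1936, -3212)), -1)) = Mul(-4613, Pow(Add(761, -76), -1)) = Mul(-4613, Pow(685, -1)) = Mul(-4613, Rational(1, 685)) = Rational(-4613, 685)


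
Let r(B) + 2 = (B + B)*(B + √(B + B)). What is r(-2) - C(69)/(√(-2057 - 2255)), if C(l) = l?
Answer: 6 - 8*I + 69*I*√22/308 ≈ 6.0 - 6.9492*I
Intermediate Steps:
r(B) = -2 + 2*B*(B + √2*√B) (r(B) = -2 + (B + B)*(B + √(B + B)) = -2 + (2*B)*(B + √(2*B)) = -2 + (2*B)*(B + √2*√B) = -2 + 2*B*(B + √2*√B))
r(-2) - C(69)/(√(-2057 - 2255)) = (-2 + 2*(-2)² + 2*√2*(-2)^(3/2)) - 69/(√(-2057 - 2255)) = (-2 + 2*4 + 2*√2*(-2*I*√2)) - 69/(√(-4312)) = (-2 + 8 - 8*I) - 69/(14*I*√22) = (6 - 8*I) - 69*(-I*√22/308) = (6 - 8*I) - (-69)*I*√22/308 = (6 - 8*I) + 69*I*√22/308 = 6 - 8*I + 69*I*√22/308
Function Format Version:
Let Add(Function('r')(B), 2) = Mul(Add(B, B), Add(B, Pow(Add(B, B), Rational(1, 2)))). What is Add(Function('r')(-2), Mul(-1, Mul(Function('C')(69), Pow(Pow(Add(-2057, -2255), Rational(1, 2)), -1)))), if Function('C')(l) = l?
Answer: Add(6, Mul(-8, I), Mul(Rational(69, 308), I, Pow(22, Rational(1, 2)))) ≈ Add(6.0000, Mul(-6.9492, I))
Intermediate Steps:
Function('r')(B) = Add(-2, Mul(2, B, Add(B, Mul(Pow(2, Rational(1, 2)), Pow(B, Rational(1, 2)))))) (Function('r')(B) = Add(-2, Mul(Add(B, B), Add(B, Pow(Add(B, B), Rational(1, 2))))) = Add(-2, Mul(Mul(2, B), Add(B, Pow(Mul(2, B), Rational(1, 2))))) = Add(-2, Mul(Mul(2, B), Add(B, Mul(Pow(2, Rational(1, 2)), Pow(B, Rational(1, 2)))))) = Add(-2, Mul(2, B, Add(B, Mul(Pow(2, Rational(1, 2)), Pow(B, Rational(1, 2)))))))
Add(Function('r')(-2), Mul(-1, Mul(Function('C')(69), Pow(Pow(Add(-2057, -2255), Rational(1, 2)), -1)))) = Add(Add(-2, Mul(2, Pow(-2, 2)), Mul(2, Pow(2, Rational(1, 2)), Pow(-2, Rational(3, 2)))), Mul(-1, Mul(69, Pow(Pow(Add(-2057, -2255), Rational(1, 2)), -1)))) = Add(Add(-2, Mul(2, 4), Mul(2, Pow(2, Rational(1, 2)), Mul(-2, I, Pow(2, Rational(1, 2))))), Mul(-1, Mul(69, Pow(Pow(-4312, Rational(1, 2)), -1)))) = Add(Add(-2, 8, Mul(-8, I)), Mul(-1, Mul(69, Pow(Mul(14, I, Pow(22, Rational(1, 2))), -1)))) = Add(Add(6, Mul(-8, I)), Mul(-1, Mul(69, Mul(Rational(-1, 308), I, Pow(22, Rational(1, 2)))))) = Add(Add(6, Mul(-8, I)), Mul(-1, Mul(Rational(-69, 308), I, Pow(22, Rational(1, 2))))) = Add(Add(6, Mul(-8, I)), Mul(Rational(69, 308), I, Pow(22, Rational(1, 2)))) = Add(6, Mul(-8, I), Mul(Rational(69, 308), I, Pow(22, Rational(1, 2))))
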